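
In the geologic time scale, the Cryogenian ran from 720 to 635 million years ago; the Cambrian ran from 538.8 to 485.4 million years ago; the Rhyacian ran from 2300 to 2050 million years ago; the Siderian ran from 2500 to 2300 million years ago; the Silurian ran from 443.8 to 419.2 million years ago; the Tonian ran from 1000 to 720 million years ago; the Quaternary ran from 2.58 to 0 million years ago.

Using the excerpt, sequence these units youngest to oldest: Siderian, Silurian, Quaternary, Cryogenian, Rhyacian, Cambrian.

The oldest of these is Siderian (starts 2500 Ma) and the youngest is Quaternary (ends 0 Ma).
In between, by decreasing start age: Rhyacian (2300), Cryogenian (720), Cambrian (538.8), Silurian (443.8).
Listing youngest first means reversing that sequence.

Quaternary, then Silurian, then Cambrian, then Cryogenian, then Rhyacian, then Siderian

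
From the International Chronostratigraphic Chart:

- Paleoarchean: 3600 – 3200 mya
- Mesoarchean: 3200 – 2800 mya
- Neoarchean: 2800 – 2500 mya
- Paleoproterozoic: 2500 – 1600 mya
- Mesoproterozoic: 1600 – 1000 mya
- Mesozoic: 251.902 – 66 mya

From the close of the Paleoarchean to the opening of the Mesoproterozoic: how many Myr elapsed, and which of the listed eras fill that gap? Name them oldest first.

The Paleoarchean closes at 3200 Ma and the Mesoproterozoic opens at 1600 Ma, so the interval is 3200 − 1600 = 1600 Myr.
An era fits inside if it starts at or after 3200 Ma and ends at or before 1600 Ma; oldest first that gives Mesoarchean, Neoarchean, Paleoproterozoic.

1600 million years; Mesoarchean, Neoarchean, Paleoproterozoic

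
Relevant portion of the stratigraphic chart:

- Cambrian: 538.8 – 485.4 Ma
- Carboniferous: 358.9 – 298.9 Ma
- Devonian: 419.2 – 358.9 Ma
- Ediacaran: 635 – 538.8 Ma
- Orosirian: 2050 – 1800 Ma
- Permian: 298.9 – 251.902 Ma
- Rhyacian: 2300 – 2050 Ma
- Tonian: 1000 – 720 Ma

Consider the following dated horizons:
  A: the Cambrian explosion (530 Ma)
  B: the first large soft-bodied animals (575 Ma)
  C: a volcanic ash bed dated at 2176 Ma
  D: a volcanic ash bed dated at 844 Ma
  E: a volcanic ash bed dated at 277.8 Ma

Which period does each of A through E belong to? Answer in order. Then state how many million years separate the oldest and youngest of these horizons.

A — Cambrian; B — Ediacaran; C — Rhyacian; D — Tonian; E — Permian; span 1898.2 million years

Match each age against the start–end ranges in the excerpt: A = 530 Ma → Cambrian (538.8–485.4); B = 575 Ma → Ediacaran (635–538.8); C = 2176 Ma → Rhyacian (2300–2050); D = 844 Ma → Tonian (1000–720); E = 277.8 Ma → Permian (298.9–251.902).
The largest age is 2176 Ma and the smallest is 277.8 Ma; their difference is 1898.2 Myr.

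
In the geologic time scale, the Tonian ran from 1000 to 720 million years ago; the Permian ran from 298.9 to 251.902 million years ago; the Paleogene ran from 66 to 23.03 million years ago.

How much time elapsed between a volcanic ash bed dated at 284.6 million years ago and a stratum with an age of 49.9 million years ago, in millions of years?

234.7 million years

284.6 − 49.9 = 234.7 million years.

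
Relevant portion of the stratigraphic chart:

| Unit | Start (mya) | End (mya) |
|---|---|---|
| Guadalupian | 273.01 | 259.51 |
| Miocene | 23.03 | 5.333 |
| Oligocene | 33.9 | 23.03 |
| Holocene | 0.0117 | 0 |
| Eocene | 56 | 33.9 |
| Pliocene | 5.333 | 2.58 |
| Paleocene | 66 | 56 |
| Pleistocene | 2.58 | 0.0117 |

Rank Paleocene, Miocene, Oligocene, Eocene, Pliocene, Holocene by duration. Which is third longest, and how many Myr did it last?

Oligocene, 10.87 million years

Durations: Paleocene 10; Miocene 17.697; Oligocene 10.87; Eocene 22.1; Pliocene 2.753; Holocene 0.0117 Myr.
Sorted longest-first: Eocene (22.1), Miocene (17.697), Oligocene (10.87), Paleocene (10), Pliocene (2.753), Holocene (0.0117).
The third longest is Oligocene at 10.87 Myr.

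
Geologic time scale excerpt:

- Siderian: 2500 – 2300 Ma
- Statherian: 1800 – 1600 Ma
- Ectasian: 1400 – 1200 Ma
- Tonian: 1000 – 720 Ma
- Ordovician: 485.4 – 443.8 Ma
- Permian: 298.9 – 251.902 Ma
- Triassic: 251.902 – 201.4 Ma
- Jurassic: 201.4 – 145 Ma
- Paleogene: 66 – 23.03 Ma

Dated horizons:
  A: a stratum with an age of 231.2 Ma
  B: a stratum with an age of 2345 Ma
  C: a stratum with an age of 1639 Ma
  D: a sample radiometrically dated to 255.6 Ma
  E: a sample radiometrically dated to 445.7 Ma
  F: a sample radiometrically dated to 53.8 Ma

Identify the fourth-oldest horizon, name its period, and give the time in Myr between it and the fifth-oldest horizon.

D, in the Permian; 24.4 million years to A

Larger Ma means older, so oldest first: B 2345 > C 1639 > E 445.7 > D 255.6 > A 231.2 > F 53.8.
Counting 4 along gives D (255.6 Ma); the excerpt puts that inside the Permian, 298.9–251.902 Ma.
Next in line is A (231.2 Ma), and 255.6 − 231.2 = 24.4 Myr.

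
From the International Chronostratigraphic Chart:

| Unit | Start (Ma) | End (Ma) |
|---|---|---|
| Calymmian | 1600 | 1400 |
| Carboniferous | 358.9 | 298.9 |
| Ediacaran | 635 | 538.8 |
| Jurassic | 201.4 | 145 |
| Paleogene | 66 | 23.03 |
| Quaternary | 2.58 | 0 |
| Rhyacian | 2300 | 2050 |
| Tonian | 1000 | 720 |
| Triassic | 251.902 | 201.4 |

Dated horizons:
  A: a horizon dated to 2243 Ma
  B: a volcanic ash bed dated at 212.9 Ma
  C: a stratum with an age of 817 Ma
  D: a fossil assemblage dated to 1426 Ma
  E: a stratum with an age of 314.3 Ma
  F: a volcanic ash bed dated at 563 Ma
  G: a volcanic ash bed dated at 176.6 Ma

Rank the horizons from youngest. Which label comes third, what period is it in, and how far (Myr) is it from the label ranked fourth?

E, in the Carboniferous; 248.7 million years to F

Smaller Ma means younger, so youngest first: G 176.6 < B 212.9 < E 314.3 < F 563 < C 817 < D 1426 < A 2243.
Counting 3 along gives E (314.3 Ma); the excerpt puts that inside the Carboniferous, 358.9–298.9 Ma.
Next in line is F (563 Ma), and 563 − 314.3 = 248.7 Myr.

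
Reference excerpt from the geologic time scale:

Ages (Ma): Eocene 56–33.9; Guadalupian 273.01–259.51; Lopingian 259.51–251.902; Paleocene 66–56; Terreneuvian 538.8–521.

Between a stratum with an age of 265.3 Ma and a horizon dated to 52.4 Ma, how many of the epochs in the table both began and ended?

The older date is 265.3 Ma and the younger is 52.4 Ma.
Epochs with start < 265.3 and end > 52.4 Ma: Lopingian (259.51–251.902), Paleocene (66–56).
That is 2 complete epochs.

2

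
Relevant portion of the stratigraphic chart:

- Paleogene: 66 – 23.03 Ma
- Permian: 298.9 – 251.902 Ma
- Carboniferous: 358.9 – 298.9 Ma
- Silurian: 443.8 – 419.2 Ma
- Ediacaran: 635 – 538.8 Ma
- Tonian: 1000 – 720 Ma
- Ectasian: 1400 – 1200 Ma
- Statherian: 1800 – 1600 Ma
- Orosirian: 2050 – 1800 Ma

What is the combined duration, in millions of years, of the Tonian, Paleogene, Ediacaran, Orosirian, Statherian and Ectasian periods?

1069.17 million years

Each duration: Tonian = 280; Paleogene = 42.97; Ediacaran = 96.2; Orosirian = 250; Statherian = 200; Ectasian = 200.
Sum: 280 + 42.97 + 96.2 + 250 + 200 + 200 = 1069.17 Myr.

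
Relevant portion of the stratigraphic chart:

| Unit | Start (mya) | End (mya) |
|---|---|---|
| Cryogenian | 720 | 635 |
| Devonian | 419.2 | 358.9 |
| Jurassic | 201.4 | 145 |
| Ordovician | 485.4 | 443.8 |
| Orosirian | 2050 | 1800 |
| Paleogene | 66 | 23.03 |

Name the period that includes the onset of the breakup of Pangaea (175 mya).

Jurassic

175 Ma lies between 201.4 and 145 Ma, so it falls in the Jurassic.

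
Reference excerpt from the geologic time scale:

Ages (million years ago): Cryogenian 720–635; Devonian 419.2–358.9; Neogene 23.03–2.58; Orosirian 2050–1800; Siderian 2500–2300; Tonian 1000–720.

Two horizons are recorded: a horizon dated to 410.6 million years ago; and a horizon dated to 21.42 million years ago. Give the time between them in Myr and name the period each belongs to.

389.18 million years apart; the first in the Devonian, the second in the Neogene

Elapsed time: 410.6 − 21.42 = 389.18 Myr.
410.6 Ma lies within 419.2–358.9 Ma: Devonian.
21.42 Ma lies within 23.03–2.58 Ma: Neogene.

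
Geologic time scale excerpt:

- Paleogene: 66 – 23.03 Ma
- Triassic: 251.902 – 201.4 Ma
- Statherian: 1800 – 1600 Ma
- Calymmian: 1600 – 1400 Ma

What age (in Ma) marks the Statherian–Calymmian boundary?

1600 Ma

The Statherian ends and the Calymmian begins at 1600 Ma.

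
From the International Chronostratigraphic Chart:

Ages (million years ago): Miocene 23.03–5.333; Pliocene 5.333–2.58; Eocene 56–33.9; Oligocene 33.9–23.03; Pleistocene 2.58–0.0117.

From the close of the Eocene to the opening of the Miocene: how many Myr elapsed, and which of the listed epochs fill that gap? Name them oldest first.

10.87 million years; Oligocene

End of Eocene = 33.9 Ma; start of Miocene = 23.03 Ma.
Gap = 33.9 − 23.03 = 10.87 Myr.
Epochs wholly inside 33.9–23.03 Ma: Oligocene (33.9–23.03).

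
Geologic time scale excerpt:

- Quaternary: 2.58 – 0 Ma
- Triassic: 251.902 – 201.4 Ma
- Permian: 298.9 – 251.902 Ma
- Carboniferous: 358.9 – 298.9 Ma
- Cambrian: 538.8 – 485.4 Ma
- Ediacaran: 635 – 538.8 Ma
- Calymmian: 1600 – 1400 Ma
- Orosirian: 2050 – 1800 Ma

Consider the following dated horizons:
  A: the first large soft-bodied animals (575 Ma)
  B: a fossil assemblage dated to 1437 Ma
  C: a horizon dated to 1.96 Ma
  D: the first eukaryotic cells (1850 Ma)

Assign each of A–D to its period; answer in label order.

A: 575 Ma lies in 635–538.8 Ma, so Ediacaran.
B: 1437 Ma lies in 1600–1400 Ma, so Calymmian.
C: 1.96 Ma lies in 2.58–0 Ma, so Quaternary.
D: 1850 Ma lies in 2050–1800 Ma, so Orosirian.

A — Ediacaran; B — Calymmian; C — Quaternary; D — Orosirian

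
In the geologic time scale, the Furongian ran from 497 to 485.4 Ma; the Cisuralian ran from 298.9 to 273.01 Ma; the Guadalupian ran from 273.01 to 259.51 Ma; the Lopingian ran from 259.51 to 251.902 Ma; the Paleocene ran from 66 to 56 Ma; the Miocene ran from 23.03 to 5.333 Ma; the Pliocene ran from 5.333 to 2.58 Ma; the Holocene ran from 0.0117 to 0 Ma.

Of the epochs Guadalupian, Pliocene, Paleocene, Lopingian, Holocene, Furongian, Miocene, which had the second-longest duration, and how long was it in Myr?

Durations: Guadalupian 13.5; Pliocene 2.753; Paleocene 10; Lopingian 7.608; Holocene 0.0117; Furongian 11.6; Miocene 17.697 Myr.
Sorted longest-first: Miocene (17.697), Guadalupian (13.5), Furongian (11.6), Paleocene (10), Lopingian (7.608), Pliocene (2.753), Holocene (0.0117).
The second longest is Guadalupian at 13.5 Myr.

Guadalupian, 13.5 million years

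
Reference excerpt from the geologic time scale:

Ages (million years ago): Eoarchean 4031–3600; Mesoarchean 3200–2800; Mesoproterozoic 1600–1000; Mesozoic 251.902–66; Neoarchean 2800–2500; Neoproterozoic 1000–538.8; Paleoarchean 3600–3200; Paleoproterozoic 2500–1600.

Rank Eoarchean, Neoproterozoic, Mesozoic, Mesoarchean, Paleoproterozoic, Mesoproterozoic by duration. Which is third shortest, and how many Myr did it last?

Durations: Eoarchean 431; Neoproterozoic 461.2; Mesozoic 185.902; Mesoarchean 400; Paleoproterozoic 900; Mesoproterozoic 600 Myr.
Sorted shortest-first: Mesozoic (185.902), Mesoarchean (400), Eoarchean (431), Neoproterozoic (461.2), Mesoproterozoic (600), Paleoproterozoic (900).
The third shortest is Eoarchean at 431 Myr.

Eoarchean, 431 million years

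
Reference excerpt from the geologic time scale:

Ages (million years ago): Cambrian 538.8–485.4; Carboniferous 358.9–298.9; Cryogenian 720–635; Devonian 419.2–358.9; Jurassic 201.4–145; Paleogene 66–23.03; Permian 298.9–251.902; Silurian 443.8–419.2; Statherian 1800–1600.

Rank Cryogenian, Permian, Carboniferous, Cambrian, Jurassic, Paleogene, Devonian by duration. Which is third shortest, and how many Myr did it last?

Durations: Cryogenian 85; Permian 46.998; Carboniferous 60; Cambrian 53.4; Jurassic 56.4; Paleogene 42.97; Devonian 60.3 Myr.
Sorted shortest-first: Paleogene (42.97), Permian (46.998), Cambrian (53.4), Jurassic (56.4), Carboniferous (60), Devonian (60.3), Cryogenian (85).
The third shortest is Cambrian at 53.4 Myr.

Cambrian, 53.4 million years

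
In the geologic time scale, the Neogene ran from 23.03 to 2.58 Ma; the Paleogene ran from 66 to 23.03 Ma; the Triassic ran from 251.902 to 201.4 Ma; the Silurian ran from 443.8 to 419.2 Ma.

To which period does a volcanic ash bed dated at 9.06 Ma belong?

Neogene

9.06 Ma lies between 23.03 and 2.58 Ma, so it falls in the Neogene.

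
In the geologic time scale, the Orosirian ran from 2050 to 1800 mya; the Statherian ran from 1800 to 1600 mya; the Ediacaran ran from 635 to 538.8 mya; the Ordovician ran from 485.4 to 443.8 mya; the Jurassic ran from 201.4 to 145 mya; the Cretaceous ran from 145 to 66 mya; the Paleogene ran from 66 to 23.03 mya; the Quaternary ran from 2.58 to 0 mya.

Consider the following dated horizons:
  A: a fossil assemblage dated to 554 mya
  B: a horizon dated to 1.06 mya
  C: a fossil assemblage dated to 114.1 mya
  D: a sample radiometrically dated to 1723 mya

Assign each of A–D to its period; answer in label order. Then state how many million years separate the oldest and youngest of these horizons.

A — Ediacaran; B — Quaternary; C — Cretaceous; D — Statherian; span 1721.94 million years

A: 554 Ma lies in 635–538.8 Ma, so Ediacaran.
B: 1.06 Ma lies in 2.58–0 Ma, so Quaternary.
C: 114.1 Ma lies in 145–66 Ma, so Cretaceous.
D: 1723 Ma lies in 1800–1600 Ma, so Statherian.
Oldest = 1723 Ma, youngest = 1.06 Ma → span 1721.94 Myr.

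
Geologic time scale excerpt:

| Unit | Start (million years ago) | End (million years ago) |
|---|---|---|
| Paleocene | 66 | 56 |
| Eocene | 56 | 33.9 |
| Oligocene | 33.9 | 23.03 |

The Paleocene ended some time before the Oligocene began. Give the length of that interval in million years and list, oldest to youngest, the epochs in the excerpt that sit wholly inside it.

22.1 million years; Eocene

The Paleocene closes at 56 Ma and the Oligocene opens at 33.9 Ma, so the interval is 56 − 33.9 = 22.1 Myr.
An epoch fits inside if it starts at or after 56 Ma and ends at or before 33.9 Ma; oldest first that gives Eocene.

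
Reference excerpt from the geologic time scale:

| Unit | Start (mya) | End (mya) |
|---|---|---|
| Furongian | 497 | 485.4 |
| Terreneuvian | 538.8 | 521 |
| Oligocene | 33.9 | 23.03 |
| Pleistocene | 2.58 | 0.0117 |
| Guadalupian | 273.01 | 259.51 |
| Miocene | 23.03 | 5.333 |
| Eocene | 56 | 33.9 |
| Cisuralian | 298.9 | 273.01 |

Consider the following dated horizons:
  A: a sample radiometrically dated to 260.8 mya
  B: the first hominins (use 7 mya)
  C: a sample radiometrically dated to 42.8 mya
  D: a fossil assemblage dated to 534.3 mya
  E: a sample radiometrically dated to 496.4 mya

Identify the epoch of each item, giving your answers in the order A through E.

A — Guadalupian; B — Miocene; C — Eocene; D — Terreneuvian; E — Furongian

Match each age against the start–end ranges in the excerpt: A = 260.8 Ma → Guadalupian (273.01–259.51); B = 7 Ma → Miocene (23.03–5.333); C = 42.8 Ma → Eocene (56–33.9); D = 534.3 Ma → Terreneuvian (538.8–521); E = 496.4 Ma → Furongian (497–485.4).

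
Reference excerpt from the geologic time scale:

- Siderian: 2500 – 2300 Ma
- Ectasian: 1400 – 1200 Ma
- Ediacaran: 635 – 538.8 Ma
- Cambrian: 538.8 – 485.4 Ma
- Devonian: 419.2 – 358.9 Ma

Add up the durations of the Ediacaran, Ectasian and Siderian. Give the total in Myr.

Duration is start − end for each: (635 − 538.8) + (1400 − 1200) + (2500 − 2300).
That is 96.2 + 200 + 200, which totals 496.2 million years.

496.2 million years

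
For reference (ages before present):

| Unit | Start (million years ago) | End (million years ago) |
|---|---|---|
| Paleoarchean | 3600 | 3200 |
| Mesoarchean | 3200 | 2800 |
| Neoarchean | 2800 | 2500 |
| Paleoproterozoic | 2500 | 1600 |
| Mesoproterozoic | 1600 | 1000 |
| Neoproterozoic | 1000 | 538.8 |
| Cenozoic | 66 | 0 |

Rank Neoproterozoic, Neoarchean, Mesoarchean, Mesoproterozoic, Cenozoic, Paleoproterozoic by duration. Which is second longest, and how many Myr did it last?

Start − end for each: Neoproterozoic 1000 − 538.8 = 461.2; Neoarchean 2800 − 2500 = 300; Mesoarchean 3200 − 2800 = 400; Mesoproterozoic 1600 − 1000 = 600; Cenozoic 66 − 0 = 66; Paleoproterozoic 2500 − 1600 = 900.
Ranking these from longest: Paleoproterozoic > Mesoproterozoic > Neoproterozoic > Mesoarchean > Neoarchean > Cenozoic.
Position 2 in that ranking is Mesoproterozoic, which lasted 600 Myr.

Mesoproterozoic, 600 million years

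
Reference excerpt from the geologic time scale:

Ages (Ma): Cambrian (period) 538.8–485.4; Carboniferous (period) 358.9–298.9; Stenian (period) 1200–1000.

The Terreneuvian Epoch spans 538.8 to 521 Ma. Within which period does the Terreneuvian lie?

The Terreneuvian (538.8–521 Ma) lies entirely within 538.8–485.4 Ma, the Cambrian Period.

Cambrian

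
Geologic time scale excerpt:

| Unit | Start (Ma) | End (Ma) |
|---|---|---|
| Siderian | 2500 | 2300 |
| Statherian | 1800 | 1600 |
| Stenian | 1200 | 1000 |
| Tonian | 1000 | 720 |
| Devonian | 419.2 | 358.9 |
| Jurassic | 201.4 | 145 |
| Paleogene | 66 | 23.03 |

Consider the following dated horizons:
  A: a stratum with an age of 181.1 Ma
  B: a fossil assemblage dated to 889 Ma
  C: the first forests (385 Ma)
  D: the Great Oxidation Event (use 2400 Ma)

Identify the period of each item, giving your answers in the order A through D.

A — Jurassic; B — Tonian; C — Devonian; D — Siderian

Match each age against the start–end ranges in the excerpt: A = 181.1 Ma → Jurassic (201.4–145); B = 889 Ma → Tonian (1000–720); C = 385 Ma → Devonian (419.2–358.9); D = 2400 Ma → Siderian (2500–2300).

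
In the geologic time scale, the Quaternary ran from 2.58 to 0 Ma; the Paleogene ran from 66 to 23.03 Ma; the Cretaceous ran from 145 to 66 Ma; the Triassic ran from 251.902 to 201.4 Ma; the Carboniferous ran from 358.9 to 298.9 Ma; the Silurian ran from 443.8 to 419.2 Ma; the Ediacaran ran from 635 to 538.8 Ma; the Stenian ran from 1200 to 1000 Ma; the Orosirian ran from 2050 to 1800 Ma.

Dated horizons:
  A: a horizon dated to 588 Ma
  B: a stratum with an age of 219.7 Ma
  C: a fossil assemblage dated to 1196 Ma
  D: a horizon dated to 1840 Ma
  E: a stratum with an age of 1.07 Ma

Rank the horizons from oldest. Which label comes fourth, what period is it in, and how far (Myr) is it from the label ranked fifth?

B, in the Triassic; 218.63 million years to E

Sorted oldest-first by Ma: D (1840), C (1196), A (588), B (219.7), E (1.07).
The fourth oldest is B at 219.7 Ma, which lies in 251.902–201.4 Ma: the Triassic.
The fifth oldest is E at 1.07 Ma; separation = |219.7 − 1.07| = 218.63 Myr.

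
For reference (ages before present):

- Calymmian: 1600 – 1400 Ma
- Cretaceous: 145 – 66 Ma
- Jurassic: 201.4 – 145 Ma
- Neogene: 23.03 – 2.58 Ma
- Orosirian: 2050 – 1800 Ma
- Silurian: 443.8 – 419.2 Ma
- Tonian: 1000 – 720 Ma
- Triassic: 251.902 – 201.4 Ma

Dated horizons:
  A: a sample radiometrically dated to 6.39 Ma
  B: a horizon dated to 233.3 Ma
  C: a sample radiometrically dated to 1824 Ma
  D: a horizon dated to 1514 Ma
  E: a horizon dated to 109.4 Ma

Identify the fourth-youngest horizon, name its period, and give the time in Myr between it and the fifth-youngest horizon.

Smaller Ma means younger, so youngest first: A 6.39 < E 109.4 < B 233.3 < D 1514 < C 1824.
Counting 4 along gives D (1514 Ma); the excerpt puts that inside the Calymmian, 1600–1400 Ma.
Next in line is C (1824 Ma), and 1824 − 1514 = 310 Myr.

D, in the Calymmian; 310 million years to C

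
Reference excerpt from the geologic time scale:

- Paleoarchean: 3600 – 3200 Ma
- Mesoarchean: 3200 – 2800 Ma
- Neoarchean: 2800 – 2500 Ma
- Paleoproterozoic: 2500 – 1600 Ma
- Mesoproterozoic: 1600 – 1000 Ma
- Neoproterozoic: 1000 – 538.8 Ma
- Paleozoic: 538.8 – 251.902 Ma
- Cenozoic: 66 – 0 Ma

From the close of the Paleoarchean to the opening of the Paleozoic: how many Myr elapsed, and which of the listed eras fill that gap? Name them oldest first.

The Paleoarchean closes at 3200 Ma and the Paleozoic opens at 538.8 Ma, so the interval is 3200 − 538.8 = 2661.2 Myr.
An era fits inside if it starts at or after 3200 Ma and ends at or before 538.8 Ma; oldest first that gives Mesoarchean, Neoarchean, Paleoproterozoic, Mesoproterozoic, Neoproterozoic.

2661.2 million years; Mesoarchean, Neoarchean, Paleoproterozoic, Mesoproterozoic, Neoproterozoic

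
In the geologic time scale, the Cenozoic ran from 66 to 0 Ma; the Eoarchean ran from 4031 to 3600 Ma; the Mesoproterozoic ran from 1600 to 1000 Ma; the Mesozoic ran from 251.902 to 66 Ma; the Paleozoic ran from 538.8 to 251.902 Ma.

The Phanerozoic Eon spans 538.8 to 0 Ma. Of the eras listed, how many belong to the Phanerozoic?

3

Eras inside 538.8–0 Ma: Paleozoic, Mesozoic, Cenozoic — 3 in total.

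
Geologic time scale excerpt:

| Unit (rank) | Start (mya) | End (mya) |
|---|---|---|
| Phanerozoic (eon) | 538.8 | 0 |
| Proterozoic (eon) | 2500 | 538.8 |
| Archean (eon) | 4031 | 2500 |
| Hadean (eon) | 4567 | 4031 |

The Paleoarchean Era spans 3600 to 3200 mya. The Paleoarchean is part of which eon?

Archean

The Paleoarchean (3600–3200 Ma) lies entirely within 4031–2500 Ma, the Archean Eon.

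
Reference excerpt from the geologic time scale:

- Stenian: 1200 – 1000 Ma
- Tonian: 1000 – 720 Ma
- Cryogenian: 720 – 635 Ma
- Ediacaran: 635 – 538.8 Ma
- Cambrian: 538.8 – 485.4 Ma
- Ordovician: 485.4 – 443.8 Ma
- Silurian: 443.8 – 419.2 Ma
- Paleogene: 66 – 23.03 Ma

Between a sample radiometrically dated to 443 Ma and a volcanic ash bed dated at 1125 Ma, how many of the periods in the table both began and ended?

5

The older date is 1125 Ma and the younger is 443 Ma.
Periods with start < 1125 and end > 443 Ma: Tonian (1000–720), Cryogenian (720–635), Ediacaran (635–538.8), Cambrian (538.8–485.4), Ordovician (485.4–443.8).
That is 5 complete periods.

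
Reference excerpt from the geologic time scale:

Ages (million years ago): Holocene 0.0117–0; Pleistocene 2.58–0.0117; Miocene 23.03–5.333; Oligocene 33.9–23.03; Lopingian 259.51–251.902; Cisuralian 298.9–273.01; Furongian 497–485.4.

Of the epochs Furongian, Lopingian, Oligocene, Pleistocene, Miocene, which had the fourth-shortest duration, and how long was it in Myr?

Furongian, 11.6 million years

Start − end for each: Furongian 497 − 485.4 = 11.6; Lopingian 259.51 − 251.902 = 7.608; Oligocene 33.9 − 23.03 = 10.87; Pleistocene 2.58 − 0.0117 = 2.5683; Miocene 23.03 − 5.333 = 17.697.
Ranking these from shortest: Pleistocene < Lopingian < Oligocene < Furongian < Miocene.
Position 4 in that ranking is Furongian, which lasted 11.6 Myr.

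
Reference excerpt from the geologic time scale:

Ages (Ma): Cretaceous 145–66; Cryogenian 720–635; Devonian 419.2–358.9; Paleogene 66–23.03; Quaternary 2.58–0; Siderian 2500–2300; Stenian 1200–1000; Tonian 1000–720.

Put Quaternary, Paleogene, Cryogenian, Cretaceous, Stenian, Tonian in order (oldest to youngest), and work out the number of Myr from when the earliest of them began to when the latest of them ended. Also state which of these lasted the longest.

From the excerpt: Quaternary 2.58–0; Paleogene 66–23.03; Cryogenian 720–635; Cretaceous 145–66; Stenian 1200–1000; Tonian 1000–720 (Ma).
Larger Ma is earlier, so the oldest is Stenian and the youngest is Quaternary; oldest to youngest: Stenian, Tonian, Cryogenian, Cretaceous, Paleogene, Quaternary.
Oldest start 1200 minus youngest end 0 gives 1200 Myr overall.
Individual lengths (start − end): Cretaceous 79; Quaternary 2.58; Cryogenian 85; Stenian 200; Paleogene 42.97; Tonian 280. The largest is Tonian at 280 Myr.

Stenian → Tonian → Cryogenian → Cretaceous → Paleogene → Quaternary; total span 1200 Myr; longest is Tonian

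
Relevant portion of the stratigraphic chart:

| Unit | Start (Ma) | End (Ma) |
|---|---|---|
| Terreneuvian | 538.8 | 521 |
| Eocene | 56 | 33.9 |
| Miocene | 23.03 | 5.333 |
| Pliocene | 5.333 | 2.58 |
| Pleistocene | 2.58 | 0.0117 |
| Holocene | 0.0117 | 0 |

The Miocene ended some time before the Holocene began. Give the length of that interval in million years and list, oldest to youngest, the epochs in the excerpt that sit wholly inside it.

The Miocene closes at 5.333 Ma and the Holocene opens at 0.0117 Ma, so the interval is 5.333 − 0.0117 = 5.3213 Myr.
An epoch fits inside if it starts at or after 5.333 Ma and ends at or before 0.0117 Ma; oldest first that gives Pliocene, Pleistocene.

5.3213 million years; Pliocene, Pleistocene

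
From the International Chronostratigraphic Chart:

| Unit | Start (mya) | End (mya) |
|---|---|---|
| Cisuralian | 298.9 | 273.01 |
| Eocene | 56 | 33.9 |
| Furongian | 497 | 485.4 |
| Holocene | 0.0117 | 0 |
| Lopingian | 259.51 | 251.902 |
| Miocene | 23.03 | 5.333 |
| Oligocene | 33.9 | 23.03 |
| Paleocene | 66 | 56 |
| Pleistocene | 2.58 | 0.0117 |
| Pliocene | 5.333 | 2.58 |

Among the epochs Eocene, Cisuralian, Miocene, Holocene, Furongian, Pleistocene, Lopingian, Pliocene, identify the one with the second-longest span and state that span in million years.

Eocene, 22.1 million years

Start − end for each: Eocene 56 − 33.9 = 22.1; Cisuralian 298.9 − 273.01 = 25.89; Miocene 23.03 − 5.333 = 17.697; Holocene 0.0117 − 0 = 0.0117; Furongian 497 − 485.4 = 11.6; Pleistocene 2.58 − 0.0117 = 2.5683; Lopingian 259.51 − 251.902 = 7.608; Pliocene 5.333 − 2.58 = 2.753.
Ranking these from longest: Cisuralian > Eocene > Miocene > Furongian > Lopingian > Pliocene > Pleistocene > Holocene.
Position 2 in that ranking is Eocene, which lasted 22.1 Myr.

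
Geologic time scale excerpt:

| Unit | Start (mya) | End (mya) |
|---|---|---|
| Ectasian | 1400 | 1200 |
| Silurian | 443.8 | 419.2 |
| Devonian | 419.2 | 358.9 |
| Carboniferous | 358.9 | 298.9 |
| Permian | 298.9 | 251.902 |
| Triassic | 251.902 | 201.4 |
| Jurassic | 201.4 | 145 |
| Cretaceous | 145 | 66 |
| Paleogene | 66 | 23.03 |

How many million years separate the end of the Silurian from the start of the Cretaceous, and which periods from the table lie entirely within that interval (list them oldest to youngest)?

End of Silurian = 419.2 Ma; start of Cretaceous = 145 Ma.
Gap = 419.2 − 145 = 274.2 Myr.
Periods wholly inside 419.2–145 Ma: Devonian (419.2–358.9), Carboniferous (358.9–298.9), Permian (298.9–251.902), Triassic (251.902–201.4), Jurassic (201.4–145).

274.2 million years; Devonian, Carboniferous, Permian, Triassic, Jurassic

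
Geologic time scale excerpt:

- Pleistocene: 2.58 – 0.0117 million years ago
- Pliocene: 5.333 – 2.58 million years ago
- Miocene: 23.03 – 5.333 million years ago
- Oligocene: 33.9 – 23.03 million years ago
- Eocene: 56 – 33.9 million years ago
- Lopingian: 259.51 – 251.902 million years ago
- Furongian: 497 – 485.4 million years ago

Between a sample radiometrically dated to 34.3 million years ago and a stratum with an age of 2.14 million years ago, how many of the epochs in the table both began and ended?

34.3 Ma sits inside the Eocene (56–33.9) and 2.14 Ma inside the Pleistocene (2.58–0.0117); neither of those is wholly between the two dates.
The listed epochs lying completely between them are Oligocene, Miocene, Pliocene — 3 in all.

3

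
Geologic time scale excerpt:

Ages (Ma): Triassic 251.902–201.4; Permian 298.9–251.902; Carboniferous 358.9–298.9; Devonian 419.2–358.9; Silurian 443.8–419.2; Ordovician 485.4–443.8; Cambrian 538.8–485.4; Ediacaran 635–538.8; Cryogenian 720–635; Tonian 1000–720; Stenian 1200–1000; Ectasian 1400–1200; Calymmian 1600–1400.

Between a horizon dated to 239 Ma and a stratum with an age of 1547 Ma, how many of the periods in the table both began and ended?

11

1547 Ma sits inside the Calymmian (1600–1400) and 239 Ma inside the Triassic (251.902–201.4); neither of those is wholly between the two dates.
The listed periods lying completely between them are Ectasian, Stenian, Tonian, Cryogenian, Ediacaran, Cambrian, Ordovician, Silurian, Devonian, Carboniferous, Permian — 11 in all.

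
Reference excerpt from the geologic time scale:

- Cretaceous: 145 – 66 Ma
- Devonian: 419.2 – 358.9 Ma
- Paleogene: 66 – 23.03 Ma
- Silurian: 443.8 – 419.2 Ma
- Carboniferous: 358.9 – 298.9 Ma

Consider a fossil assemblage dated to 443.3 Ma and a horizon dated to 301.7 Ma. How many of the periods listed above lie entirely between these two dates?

443.3 Ma sits inside the Silurian (443.8–419.2) and 301.7 Ma inside the Carboniferous (358.9–298.9); neither of those is wholly between the two dates.
The listed periods lying completely between them are Devonian — 1 in all.

1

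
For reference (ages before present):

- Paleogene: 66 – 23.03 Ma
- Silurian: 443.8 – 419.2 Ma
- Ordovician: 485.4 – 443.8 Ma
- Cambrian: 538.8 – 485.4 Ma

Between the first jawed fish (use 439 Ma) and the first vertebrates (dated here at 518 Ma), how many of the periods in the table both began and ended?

1

The older date is 518 Ma and the younger is 439 Ma.
Periods with start < 518 and end > 439 Ma: Ordovician (485.4–443.8).
That is 1 complete period.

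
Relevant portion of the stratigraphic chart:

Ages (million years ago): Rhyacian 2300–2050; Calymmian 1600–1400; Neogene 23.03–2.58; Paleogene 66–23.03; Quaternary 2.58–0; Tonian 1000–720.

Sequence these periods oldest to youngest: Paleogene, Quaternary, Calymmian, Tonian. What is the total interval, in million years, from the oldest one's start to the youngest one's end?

Start ages (Ma): Calymmian 1600, Tonian 1000, Paleogene 66, Quaternary 2.58.
Ordered oldest to youngest: Calymmian, Tonian, Paleogene, Quaternary.
Span = 1600 − 0 = 1600 Myr.

Calymmian, Tonian, Paleogene, Quaternary; total span 1600 Myr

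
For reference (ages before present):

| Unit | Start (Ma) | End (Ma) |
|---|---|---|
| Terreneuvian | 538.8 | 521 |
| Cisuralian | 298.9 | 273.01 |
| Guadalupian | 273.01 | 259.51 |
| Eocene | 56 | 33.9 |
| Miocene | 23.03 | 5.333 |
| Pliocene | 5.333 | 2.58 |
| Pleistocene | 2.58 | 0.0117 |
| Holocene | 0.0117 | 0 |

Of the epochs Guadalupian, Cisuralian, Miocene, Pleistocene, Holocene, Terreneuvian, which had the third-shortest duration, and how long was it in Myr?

Durations: Guadalupian 13.5; Cisuralian 25.89; Miocene 17.697; Pleistocene 2.5683; Holocene 0.0117; Terreneuvian 17.8 Myr.
Sorted shortest-first: Holocene (0.0117), Pleistocene (2.5683), Guadalupian (13.5), Miocene (17.697), Terreneuvian (17.8), Cisuralian (25.89).
The third shortest is Guadalupian at 13.5 Myr.

Guadalupian, 13.5 million years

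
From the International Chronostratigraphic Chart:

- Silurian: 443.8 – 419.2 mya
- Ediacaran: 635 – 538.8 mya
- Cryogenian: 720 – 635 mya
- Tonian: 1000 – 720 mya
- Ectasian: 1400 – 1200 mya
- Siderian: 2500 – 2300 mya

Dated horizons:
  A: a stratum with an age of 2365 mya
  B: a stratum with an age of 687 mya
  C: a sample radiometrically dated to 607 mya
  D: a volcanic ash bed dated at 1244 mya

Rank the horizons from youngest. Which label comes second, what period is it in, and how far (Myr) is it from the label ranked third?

Sorted youngest-first by Ma: C (607), B (687), D (1244), A (2365).
The second youngest is B at 687 Ma, which lies in 720–635 Ma: the Cryogenian.
The third youngest is D at 1244 Ma; separation = |687 − 1244| = 557 Myr.

B, in the Cryogenian; 557 million years to D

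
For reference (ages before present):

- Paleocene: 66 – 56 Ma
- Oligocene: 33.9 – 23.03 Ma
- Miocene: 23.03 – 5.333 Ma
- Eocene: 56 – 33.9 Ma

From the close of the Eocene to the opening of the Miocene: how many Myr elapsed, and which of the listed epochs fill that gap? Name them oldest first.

The Eocene closes at 33.9 Ma and the Miocene opens at 23.03 Ma, so the interval is 33.9 − 23.03 = 10.87 Myr.
An epoch fits inside if it starts at or after 33.9 Ma and ends at or before 23.03 Ma; oldest first that gives Oligocene.

10.87 million years; Oligocene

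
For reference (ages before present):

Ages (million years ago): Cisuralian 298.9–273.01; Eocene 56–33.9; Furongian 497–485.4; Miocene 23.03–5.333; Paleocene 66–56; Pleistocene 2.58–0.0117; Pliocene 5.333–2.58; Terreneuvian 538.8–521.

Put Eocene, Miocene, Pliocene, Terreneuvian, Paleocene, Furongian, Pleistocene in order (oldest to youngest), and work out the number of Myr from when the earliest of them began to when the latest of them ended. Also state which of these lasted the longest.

Terreneuvian → Furongian → Paleocene → Eocene → Miocene → Pliocene → Pleistocene; total span 538.7883 Myr; longest is Eocene

From the excerpt: Eocene 56–33.9; Miocene 23.03–5.333; Pliocene 5.333–2.58; Terreneuvian 538.8–521; Paleocene 66–56; Furongian 497–485.4; Pleistocene 2.58–0.0117 (Ma).
Larger Ma is earlier, so the oldest is Terreneuvian and the youngest is Pleistocene; oldest to youngest: Terreneuvian, Furongian, Paleocene, Eocene, Miocene, Pliocene, Pleistocene.
Oldest start 538.8 minus youngest end 0.0117 gives 538.7883 Myr overall.
Individual lengths (start − end): Eocene 22.1; Miocene 17.697; Paleocene 10; Pliocene 2.753; Pleistocene 2.5683; Terreneuvian 17.8; Furongian 11.6. The largest is Eocene at 22.1 Myr.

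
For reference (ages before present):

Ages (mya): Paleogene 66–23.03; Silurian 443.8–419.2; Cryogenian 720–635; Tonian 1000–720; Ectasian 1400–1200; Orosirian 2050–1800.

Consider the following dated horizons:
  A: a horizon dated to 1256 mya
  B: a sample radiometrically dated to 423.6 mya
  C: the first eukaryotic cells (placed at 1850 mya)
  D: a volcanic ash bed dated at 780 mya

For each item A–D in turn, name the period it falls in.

A: 1256 Ma lies in 1400–1200 Ma, so Ectasian.
B: 423.6 Ma lies in 443.8–419.2 Ma, so Silurian.
C: 1850 Ma lies in 2050–1800 Ma, so Orosirian.
D: 780 Ma lies in 1000–720 Ma, so Tonian.

A — Ectasian; B — Silurian; C — Orosirian; D — Tonian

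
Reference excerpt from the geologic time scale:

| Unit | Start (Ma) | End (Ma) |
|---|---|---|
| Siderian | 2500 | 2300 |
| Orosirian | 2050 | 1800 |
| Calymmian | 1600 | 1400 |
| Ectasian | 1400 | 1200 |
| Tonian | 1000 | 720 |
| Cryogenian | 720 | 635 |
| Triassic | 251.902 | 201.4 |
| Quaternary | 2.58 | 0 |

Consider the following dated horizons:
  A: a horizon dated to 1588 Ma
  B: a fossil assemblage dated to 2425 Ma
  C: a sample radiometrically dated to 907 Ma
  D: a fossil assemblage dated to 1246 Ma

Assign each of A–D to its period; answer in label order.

Match each age against the start–end ranges in the excerpt: A = 1588 Ma → Calymmian (1600–1400); B = 2425 Ma → Siderian (2500–2300); C = 907 Ma → Tonian (1000–720); D = 1246 Ma → Ectasian (1400–1200).

A — Calymmian; B — Siderian; C — Tonian; D — Ectasian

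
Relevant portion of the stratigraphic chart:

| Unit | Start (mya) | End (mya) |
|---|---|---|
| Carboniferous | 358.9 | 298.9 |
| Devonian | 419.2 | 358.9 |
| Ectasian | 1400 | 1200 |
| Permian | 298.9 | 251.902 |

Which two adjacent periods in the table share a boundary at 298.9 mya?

The Carboniferous ends at 298.9 mya and the Permian begins at 298.9 mya, so they share that boundary.

Carboniferous and Permian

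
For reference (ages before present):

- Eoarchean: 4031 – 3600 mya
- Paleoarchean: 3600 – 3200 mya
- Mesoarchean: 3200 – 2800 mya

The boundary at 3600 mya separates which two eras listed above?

The Eoarchean ends at 3600 mya and the Paleoarchean begins at 3600 mya, so they share that boundary.

Eoarchean and Paleoarchean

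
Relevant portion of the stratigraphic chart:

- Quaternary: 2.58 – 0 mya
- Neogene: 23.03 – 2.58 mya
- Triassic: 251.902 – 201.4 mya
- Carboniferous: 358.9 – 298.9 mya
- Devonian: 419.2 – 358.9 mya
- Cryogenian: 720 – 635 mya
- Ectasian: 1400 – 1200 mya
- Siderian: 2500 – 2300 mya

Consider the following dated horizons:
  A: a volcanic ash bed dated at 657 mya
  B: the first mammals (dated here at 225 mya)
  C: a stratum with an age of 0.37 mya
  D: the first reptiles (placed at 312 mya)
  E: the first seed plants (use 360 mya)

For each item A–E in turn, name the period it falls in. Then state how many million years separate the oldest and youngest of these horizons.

Match each age against the start–end ranges in the excerpt: A = 657 Ma → Cryogenian (720–635); B = 225 Ma → Triassic (251.902–201.4); C = 0.37 Ma → Quaternary (2.58–0); D = 312 Ma → Carboniferous (358.9–298.9); E = 360 Ma → Devonian (419.2–358.9).
The largest age is 657 Ma and the smallest is 0.37 Ma; their difference is 656.63 Myr.

A — Cryogenian; B — Triassic; C — Quaternary; D — Carboniferous; E — Devonian; span 656.63 million years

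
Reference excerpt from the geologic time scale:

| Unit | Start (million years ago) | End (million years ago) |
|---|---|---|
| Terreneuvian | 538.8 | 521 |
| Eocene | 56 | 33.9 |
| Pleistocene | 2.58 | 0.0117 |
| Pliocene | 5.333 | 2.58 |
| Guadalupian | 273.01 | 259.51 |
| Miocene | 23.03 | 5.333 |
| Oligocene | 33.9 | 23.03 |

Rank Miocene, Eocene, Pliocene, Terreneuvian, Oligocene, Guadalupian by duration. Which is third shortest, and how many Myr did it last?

Durations: Miocene 17.697; Eocene 22.1; Pliocene 2.753; Terreneuvian 17.8; Oligocene 10.87; Guadalupian 13.5 Myr.
Sorted shortest-first: Pliocene (2.753), Oligocene (10.87), Guadalupian (13.5), Miocene (17.697), Terreneuvian (17.8), Eocene (22.1).
The third shortest is Guadalupian at 13.5 Myr.

Guadalupian, 13.5 million years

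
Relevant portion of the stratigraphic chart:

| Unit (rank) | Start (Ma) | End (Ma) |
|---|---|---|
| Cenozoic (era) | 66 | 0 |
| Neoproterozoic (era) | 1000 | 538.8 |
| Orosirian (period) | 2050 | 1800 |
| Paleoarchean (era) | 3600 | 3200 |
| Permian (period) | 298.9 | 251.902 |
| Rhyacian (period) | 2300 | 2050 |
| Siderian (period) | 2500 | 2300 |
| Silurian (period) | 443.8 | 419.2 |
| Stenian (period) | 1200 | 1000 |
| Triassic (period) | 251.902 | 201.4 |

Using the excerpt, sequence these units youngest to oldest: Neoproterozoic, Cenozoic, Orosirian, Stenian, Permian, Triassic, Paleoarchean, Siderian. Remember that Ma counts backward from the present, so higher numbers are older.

Read off each span (Ma): Neoproterozoic 1000–538.8; Cenozoic 66–0; Orosirian 2050–1800; Stenian 1200–1000; Permian 298.9–251.902; Triassic 251.902–201.4; Paleoarchean 3600–3200; Siderian 2500–2300.
Larger Ma is older, so oldest→youngest is Paleoarchean, Siderian, Orosirian, Stenian, Neoproterozoic, Permian, Triassic, Cenozoic; reverse it for youngest→oldest.

Cenozoic, then Triassic, then Permian, then Neoproterozoic, then Stenian, then Orosirian, then Siderian, then Paleoarchean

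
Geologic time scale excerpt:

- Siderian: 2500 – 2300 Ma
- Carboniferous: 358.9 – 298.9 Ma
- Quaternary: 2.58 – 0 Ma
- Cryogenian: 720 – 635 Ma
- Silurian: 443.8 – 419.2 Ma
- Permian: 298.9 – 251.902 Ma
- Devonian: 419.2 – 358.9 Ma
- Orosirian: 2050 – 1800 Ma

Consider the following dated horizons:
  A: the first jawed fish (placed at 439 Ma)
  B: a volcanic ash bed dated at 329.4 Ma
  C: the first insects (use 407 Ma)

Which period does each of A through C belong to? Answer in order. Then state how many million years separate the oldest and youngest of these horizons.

A — Silurian; B — Carboniferous; C — Devonian; span 109.6 million years

Match each age against the start–end ranges in the excerpt: A = 439 Ma → Silurian (443.8–419.2); B = 329.4 Ma → Carboniferous (358.9–298.9); C = 407 Ma → Devonian (419.2–358.9).
The largest age is 439 Ma and the smallest is 329.4 Ma; their difference is 109.6 Myr.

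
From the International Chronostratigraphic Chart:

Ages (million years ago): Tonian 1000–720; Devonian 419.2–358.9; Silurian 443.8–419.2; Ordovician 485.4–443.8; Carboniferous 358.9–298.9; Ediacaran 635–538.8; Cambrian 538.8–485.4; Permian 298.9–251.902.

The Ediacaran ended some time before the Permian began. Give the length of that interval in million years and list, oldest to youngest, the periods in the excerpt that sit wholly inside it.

End of Ediacaran = 538.8 Ma; start of Permian = 298.9 Ma.
Gap = 538.8 − 298.9 = 239.9 Myr.
Periods wholly inside 538.8–298.9 Ma: Cambrian (538.8–485.4), Ordovician (485.4–443.8), Silurian (443.8–419.2), Devonian (419.2–358.9), Carboniferous (358.9–298.9).

239.9 million years; Cambrian, Ordovician, Silurian, Devonian, Carboniferous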